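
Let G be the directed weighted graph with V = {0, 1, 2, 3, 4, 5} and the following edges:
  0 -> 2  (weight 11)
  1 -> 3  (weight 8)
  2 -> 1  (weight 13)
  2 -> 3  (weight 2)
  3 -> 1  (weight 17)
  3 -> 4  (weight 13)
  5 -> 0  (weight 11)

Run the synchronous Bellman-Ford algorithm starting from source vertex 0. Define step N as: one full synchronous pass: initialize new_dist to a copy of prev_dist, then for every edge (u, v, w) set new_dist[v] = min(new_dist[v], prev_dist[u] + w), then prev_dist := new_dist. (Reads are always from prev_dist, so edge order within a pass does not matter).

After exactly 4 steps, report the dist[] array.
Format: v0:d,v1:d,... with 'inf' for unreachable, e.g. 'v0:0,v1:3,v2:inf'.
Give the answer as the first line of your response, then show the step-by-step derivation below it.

v0:0,v1:24,v2:11,v3:13,v4:26,v5:inf

step 1: dist = v0:0,v1:inf,v2:11,v3:inf,v4:inf,v5:inf
step 2: dist = v0:0,v1:24,v2:11,v3:13,v4:inf,v5:inf
step 3: dist = v0:0,v1:24,v2:11,v3:13,v4:26,v5:inf
step 4: dist = v0:0,v1:24,v2:11,v3:13,v4:26,v5:inf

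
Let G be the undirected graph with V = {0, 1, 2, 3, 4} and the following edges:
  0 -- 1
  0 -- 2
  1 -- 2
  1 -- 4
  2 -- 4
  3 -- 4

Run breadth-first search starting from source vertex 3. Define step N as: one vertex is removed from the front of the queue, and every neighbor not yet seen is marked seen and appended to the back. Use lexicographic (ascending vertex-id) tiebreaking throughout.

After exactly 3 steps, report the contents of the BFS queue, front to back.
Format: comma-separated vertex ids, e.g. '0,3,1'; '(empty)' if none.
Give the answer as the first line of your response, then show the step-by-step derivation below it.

2,0

step 1: dequeue 3; queue=[4]; order=3
step 2: dequeue 4; queue=[1,2]; order=3,4
step 3: dequeue 1; queue=[2,0]; order=3,4,1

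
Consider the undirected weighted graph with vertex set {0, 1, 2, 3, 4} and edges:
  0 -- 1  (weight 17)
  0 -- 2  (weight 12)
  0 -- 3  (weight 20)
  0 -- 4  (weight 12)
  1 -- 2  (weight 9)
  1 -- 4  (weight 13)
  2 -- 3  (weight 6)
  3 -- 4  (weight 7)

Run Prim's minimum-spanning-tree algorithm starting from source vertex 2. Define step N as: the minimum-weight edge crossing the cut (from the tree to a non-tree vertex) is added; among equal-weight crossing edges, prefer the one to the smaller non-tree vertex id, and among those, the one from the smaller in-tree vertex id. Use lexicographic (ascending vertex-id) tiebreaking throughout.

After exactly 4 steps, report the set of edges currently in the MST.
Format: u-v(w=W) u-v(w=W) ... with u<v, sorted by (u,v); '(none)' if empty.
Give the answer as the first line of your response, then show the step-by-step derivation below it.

0-2(w=12) 1-2(w=9) 2-3(w=6) 3-4(w=7)

step 1: add edge 2-3 (w=6); MST = {2-3(w=6)}
step 2: add edge 3-4 (w=7); MST = {2-3(w=6) 3-4(w=7)}
step 3: add edge 1-2 (w=9); MST = {1-2(w=9) 2-3(w=6) 3-4(w=7)}
step 4: add edge 0-2 (w=12); MST = {0-2(w=12) 1-2(w=9) 2-3(w=6) 3-4(w=7)}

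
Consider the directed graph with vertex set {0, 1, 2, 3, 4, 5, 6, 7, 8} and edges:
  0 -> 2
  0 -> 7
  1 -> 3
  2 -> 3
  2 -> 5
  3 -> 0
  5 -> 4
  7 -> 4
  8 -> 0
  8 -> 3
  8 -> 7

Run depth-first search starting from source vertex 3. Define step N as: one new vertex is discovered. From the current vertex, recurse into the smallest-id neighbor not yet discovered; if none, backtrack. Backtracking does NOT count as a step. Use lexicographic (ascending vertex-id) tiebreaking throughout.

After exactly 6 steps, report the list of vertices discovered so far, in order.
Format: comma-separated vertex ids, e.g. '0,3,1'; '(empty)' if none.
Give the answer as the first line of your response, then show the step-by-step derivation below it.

3,0,2,5,4,7

step 1: discover 3; path=3; order=3
step 2: discover 0; path=3>0; order=3,0
step 3: discover 2; path=3>0>2; order=3,0,2
step 4: discover 5; path=3>0>2>5; order=3,0,2,5
step 5: discover 4; path=3>0>2>5>4; order=3,0,2,5,4
step 6: discover 7; path=3>0>7; order=3,0,2,5,4,7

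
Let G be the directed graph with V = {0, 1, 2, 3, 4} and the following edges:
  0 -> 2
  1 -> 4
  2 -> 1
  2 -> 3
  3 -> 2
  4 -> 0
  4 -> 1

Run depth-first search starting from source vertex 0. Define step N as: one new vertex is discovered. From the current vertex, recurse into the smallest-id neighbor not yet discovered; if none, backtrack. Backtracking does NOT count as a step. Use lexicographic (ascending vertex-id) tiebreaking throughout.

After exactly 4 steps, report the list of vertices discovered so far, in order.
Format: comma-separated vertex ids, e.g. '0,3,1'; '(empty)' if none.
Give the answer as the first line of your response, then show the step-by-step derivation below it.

0,2,1,4

step 1: discover 0; path=0; order=0
step 2: discover 2; path=0>2; order=0,2
step 3: discover 1; path=0>2>1; order=0,2,1
step 4: discover 4; path=0>2>1>4; order=0,2,1,4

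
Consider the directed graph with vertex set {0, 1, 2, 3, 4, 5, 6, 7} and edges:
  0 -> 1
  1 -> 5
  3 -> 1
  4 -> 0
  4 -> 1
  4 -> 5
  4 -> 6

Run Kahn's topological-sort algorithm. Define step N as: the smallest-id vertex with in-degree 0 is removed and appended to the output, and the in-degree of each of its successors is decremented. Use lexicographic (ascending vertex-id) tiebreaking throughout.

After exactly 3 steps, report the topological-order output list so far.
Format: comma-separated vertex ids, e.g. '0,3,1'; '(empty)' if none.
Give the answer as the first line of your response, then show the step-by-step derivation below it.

2,3,4

step 1: output 2; order=[2]; indeg=(1,3,0,0,0,2,1,0)
step 2: output 3; order=[2,3]; indeg=(1,2,0,0,0,2,1,0)
step 3: output 4; order=[2,3,4]; indeg=(0,1,0,0,0,1,0,0)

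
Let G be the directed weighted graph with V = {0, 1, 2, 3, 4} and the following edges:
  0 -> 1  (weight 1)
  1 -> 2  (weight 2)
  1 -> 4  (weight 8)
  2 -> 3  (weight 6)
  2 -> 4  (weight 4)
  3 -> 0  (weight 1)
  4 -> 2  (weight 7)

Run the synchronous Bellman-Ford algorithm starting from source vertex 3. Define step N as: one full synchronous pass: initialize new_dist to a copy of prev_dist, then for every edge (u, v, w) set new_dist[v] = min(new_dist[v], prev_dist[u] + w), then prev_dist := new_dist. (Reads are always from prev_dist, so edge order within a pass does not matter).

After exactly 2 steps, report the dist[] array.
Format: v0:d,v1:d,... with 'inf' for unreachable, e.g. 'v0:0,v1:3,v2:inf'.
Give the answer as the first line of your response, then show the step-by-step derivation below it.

v0:1,v1:2,v2:inf,v3:0,v4:inf

step 1: dist = v0:1,v1:inf,v2:inf,v3:0,v4:inf
step 2: dist = v0:1,v1:2,v2:inf,v3:0,v4:inf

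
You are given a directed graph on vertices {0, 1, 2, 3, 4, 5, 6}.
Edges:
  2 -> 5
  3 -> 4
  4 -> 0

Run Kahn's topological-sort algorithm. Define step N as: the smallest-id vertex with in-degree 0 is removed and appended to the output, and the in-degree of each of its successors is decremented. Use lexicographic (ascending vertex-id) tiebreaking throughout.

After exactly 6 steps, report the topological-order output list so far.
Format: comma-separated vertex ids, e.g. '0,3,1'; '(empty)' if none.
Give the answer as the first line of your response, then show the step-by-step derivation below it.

1,2,3,4,0,5

step 1: output 1; order=[1]; indeg=(1,0,0,0,1,1,0)
step 2: output 2; order=[1,2]; indeg=(1,0,0,0,1,0,0)
step 3: output 3; order=[1,2,3]; indeg=(1,0,0,0,0,0,0)
step 4: output 4; order=[1,2,3,4]; indeg=(0,0,0,0,0,0,0)
step 5: output 0; order=[1,2,3,4,0]; indeg=(0,0,0,0,0,0,0)
step 6: output 5; order=[1,2,3,4,0,5]; indeg=(0,0,0,0,0,0,0)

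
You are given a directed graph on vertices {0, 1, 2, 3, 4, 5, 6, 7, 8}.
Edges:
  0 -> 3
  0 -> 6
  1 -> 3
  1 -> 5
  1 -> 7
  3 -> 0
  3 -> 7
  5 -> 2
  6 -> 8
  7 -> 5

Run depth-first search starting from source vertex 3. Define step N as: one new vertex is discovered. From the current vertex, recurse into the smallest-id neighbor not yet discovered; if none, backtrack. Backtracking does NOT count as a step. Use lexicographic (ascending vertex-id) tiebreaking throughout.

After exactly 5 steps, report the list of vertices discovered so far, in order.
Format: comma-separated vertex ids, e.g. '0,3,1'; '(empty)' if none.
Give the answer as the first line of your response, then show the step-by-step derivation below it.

3,0,6,8,7

step 1: discover 3; path=3; order=3
step 2: discover 0; path=3>0; order=3,0
step 3: discover 6; path=3>0>6; order=3,0,6
step 4: discover 8; path=3>0>6>8; order=3,0,6,8
step 5: discover 7; path=3>7; order=3,0,6,8,7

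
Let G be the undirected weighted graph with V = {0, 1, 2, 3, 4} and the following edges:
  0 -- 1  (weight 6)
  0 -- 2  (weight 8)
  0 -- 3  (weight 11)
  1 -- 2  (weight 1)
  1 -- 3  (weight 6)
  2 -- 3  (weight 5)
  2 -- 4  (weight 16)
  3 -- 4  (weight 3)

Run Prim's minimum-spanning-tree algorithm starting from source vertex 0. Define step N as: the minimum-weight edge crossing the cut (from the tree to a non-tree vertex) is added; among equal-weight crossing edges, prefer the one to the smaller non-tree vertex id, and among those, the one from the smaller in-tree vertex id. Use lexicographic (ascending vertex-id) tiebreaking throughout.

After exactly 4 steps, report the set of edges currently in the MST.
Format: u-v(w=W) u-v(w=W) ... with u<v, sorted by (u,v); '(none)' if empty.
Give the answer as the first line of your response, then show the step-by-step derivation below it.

0-1(w=6) 1-2(w=1) 2-3(w=5) 3-4(w=3)

step 1: add edge 0-1 (w=6); MST = {0-1(w=6)}
step 2: add edge 1-2 (w=1); MST = {0-1(w=6) 1-2(w=1)}
step 3: add edge 2-3 (w=5); MST = {0-1(w=6) 1-2(w=1) 2-3(w=5)}
step 4: add edge 3-4 (w=3); MST = {0-1(w=6) 1-2(w=1) 2-3(w=5) 3-4(w=3)}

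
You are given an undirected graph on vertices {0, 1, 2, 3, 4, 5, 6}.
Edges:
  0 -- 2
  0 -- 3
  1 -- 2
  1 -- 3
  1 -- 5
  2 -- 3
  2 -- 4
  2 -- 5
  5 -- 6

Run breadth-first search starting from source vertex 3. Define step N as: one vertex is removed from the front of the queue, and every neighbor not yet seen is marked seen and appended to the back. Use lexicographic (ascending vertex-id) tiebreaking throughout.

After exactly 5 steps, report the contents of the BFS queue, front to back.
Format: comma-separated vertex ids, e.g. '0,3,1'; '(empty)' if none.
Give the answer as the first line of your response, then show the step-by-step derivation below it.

4,6

step 1: dequeue 3; queue=[0,1,2]; order=3
step 2: dequeue 0; queue=[1,2]; order=3,0
step 3: dequeue 1; queue=[2,5]; order=3,0,1
step 4: dequeue 2; queue=[5,4]; order=3,0,1,2
step 5: dequeue 5; queue=[4,6]; order=3,0,1,2,5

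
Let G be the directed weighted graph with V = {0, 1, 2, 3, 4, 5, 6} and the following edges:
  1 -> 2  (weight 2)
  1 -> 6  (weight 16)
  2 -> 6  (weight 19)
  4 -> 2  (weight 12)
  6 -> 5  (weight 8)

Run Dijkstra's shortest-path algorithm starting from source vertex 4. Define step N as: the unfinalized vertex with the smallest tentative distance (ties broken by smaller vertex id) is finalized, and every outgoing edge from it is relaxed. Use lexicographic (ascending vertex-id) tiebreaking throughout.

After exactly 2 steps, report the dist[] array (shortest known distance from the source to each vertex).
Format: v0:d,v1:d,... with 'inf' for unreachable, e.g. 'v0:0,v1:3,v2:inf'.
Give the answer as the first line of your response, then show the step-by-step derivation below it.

v0:inf,v1:inf,v2:12,v3:inf,v4:0,v5:inf,v6:31

step 1: dist = v0:inf,v1:inf,v2:12,v3:inf,v4:0,v5:inf,v6:inf
step 2: dist = v0:inf,v1:inf,v2:12,v3:inf,v4:0,v5:inf,v6:31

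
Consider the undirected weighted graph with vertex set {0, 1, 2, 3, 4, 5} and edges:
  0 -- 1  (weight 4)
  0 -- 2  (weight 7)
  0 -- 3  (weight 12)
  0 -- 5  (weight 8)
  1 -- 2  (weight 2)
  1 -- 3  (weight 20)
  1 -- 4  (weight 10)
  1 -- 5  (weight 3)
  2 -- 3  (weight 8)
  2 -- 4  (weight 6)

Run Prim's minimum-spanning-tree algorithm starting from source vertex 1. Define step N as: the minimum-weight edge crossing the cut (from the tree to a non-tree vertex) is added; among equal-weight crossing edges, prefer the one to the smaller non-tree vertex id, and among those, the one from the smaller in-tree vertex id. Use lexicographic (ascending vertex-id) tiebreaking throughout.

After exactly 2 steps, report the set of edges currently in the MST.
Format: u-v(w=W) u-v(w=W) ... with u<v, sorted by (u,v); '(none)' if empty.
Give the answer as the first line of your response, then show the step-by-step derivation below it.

1-2(w=2) 1-5(w=3)

step 1: add edge 1-2 (w=2); MST = {1-2(w=2)}
step 2: add edge 1-5 (w=3); MST = {1-2(w=2) 1-5(w=3)}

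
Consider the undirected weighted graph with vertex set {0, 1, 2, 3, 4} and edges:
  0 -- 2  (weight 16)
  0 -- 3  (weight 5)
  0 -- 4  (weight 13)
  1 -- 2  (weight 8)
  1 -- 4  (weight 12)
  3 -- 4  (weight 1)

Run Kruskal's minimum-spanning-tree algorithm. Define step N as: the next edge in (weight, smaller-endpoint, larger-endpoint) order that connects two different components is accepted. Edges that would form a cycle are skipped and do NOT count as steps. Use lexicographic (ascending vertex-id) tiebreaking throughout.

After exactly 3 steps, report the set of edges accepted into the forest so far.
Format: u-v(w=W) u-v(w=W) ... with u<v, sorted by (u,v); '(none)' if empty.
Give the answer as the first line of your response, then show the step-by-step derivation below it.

0-3(w=5) 1-2(w=8) 3-4(w=1)

step 1: add edge 3-4 (w=1); MST = {3-4(w=1)}
step 2: add edge 0-3 (w=5); MST = {0-3(w=5) 3-4(w=1)}
step 3: add edge 1-2 (w=8); MST = {0-3(w=5) 1-2(w=8) 3-4(w=1)}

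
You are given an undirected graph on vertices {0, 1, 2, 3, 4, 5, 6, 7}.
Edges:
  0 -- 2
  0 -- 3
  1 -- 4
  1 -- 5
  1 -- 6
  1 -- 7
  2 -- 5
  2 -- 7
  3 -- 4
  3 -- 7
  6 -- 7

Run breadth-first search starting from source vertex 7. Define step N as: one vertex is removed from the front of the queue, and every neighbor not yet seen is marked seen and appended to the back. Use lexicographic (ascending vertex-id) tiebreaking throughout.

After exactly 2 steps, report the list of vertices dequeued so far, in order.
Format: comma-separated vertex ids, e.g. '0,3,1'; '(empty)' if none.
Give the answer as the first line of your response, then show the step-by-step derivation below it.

7,1

step 1: dequeue 7; queue=[1,2,3,6]; order=7
step 2: dequeue 1; queue=[2,3,6,4,5]; order=7,1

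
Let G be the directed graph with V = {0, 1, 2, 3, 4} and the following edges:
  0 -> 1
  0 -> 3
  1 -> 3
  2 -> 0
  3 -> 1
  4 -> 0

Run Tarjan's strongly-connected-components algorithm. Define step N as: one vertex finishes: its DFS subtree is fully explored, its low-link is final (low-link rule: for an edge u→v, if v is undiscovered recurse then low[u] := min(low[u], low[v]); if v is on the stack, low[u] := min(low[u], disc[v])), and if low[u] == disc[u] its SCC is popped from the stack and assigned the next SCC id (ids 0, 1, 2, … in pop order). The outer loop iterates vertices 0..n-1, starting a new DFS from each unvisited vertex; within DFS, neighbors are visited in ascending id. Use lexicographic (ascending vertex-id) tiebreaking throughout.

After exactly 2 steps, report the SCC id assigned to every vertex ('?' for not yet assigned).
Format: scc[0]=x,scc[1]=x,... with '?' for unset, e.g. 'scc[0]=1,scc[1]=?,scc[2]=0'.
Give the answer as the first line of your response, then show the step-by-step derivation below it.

scc[0]=?,scc[1]=0,scc[2]=?,scc[3]=0,scc[4]=?

step 1: low=(low[0]=0,low[1]=1,low[2]=?,low[3]=1,low[4]=?); scc=(scc[0]=?,scc[1]=?,scc[2]=?,scc[3]=?,scc[4]=?)
step 2: low=(low[0]=0,low[1]=1,low[2]=?,low[3]=1,low[4]=?); scc=(scc[0]=?,scc[1]=0,scc[2]=?,scc[3]=0,scc[4]=?)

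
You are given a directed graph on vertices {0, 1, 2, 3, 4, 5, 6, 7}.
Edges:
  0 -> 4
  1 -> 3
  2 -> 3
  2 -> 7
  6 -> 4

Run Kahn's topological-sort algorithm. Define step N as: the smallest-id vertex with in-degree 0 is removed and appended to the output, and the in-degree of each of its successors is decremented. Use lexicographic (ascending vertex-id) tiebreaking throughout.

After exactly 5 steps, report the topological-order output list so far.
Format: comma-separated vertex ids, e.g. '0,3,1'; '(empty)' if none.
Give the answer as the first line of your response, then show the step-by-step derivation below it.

0,1,2,3,5

step 1: output 0; order=[0]; indeg=(0,0,0,2,1,0,0,1)
step 2: output 1; order=[0,1]; indeg=(0,0,0,1,1,0,0,1)
step 3: output 2; order=[0,1,2]; indeg=(0,0,0,0,1,0,0,0)
step 4: output 3; order=[0,1,2,3]; indeg=(0,0,0,0,1,0,0,0)
step 5: output 5; order=[0,1,2,3,5]; indeg=(0,0,0,0,1,0,0,0)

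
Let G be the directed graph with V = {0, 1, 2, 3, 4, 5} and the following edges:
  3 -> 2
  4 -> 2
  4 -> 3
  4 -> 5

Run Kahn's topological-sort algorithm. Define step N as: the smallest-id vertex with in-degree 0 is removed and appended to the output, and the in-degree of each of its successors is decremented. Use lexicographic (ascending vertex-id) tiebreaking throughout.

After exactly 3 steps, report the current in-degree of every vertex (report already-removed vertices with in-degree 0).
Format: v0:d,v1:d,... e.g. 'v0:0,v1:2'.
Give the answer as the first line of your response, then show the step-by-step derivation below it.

v0:0,v1:0,v2:1,v3:0,v4:0,v5:0

step 1: output 0; order=[0]; indeg=(0,0,2,1,0,1)
step 2: output 1; order=[0,1]; indeg=(0,0,2,1,0,1)
step 3: output 4; order=[0,1,4]; indeg=(0,0,1,0,0,0)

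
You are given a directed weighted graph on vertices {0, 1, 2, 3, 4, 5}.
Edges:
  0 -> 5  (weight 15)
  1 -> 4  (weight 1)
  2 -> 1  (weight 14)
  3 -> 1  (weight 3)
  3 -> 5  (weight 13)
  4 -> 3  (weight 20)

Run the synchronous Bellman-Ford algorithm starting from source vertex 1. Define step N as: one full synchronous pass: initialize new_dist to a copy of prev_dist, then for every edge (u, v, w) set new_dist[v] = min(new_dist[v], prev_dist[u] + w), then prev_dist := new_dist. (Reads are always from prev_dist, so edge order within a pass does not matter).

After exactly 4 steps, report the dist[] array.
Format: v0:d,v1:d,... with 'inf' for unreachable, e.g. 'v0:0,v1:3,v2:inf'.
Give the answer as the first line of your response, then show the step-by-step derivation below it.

v0:inf,v1:0,v2:inf,v3:21,v4:1,v5:34

step 1: dist = v0:inf,v1:0,v2:inf,v3:inf,v4:1,v5:inf
step 2: dist = v0:inf,v1:0,v2:inf,v3:21,v4:1,v5:inf
step 3: dist = v0:inf,v1:0,v2:inf,v3:21,v4:1,v5:34
step 4: dist = v0:inf,v1:0,v2:inf,v3:21,v4:1,v5:34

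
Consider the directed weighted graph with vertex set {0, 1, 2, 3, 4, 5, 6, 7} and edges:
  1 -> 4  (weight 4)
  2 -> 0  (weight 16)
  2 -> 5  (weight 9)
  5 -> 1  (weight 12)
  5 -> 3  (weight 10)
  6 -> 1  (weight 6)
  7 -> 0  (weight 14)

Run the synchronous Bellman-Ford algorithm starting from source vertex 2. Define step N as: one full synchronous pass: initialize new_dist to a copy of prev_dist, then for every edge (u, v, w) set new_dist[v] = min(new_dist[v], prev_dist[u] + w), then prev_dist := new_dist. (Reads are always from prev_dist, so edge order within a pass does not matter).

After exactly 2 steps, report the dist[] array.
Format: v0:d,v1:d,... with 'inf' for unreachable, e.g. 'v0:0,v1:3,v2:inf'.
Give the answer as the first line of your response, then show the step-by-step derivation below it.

v0:16,v1:21,v2:0,v3:19,v4:inf,v5:9,v6:inf,v7:inf

step 1: dist = v0:16,v1:inf,v2:0,v3:inf,v4:inf,v5:9,v6:inf,v7:inf
step 2: dist = v0:16,v1:21,v2:0,v3:19,v4:inf,v5:9,v6:inf,v7:inf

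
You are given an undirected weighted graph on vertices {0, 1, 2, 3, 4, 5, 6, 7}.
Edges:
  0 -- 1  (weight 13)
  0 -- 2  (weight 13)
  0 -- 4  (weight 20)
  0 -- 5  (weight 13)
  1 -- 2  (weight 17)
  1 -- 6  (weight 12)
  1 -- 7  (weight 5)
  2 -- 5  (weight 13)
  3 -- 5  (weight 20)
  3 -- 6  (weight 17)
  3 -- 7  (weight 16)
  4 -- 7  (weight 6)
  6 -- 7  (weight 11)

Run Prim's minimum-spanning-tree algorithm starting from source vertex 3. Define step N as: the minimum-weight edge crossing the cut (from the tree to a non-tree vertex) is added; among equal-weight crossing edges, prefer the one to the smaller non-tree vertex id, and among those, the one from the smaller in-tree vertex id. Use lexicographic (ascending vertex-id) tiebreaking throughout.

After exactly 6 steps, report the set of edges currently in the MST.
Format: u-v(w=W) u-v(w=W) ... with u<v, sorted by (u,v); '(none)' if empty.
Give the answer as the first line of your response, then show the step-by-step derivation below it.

0-1(w=13) 0-2(w=13) 1-7(w=5) 3-7(w=16) 4-7(w=6) 6-7(w=11)

step 1: add edge 3-7 (w=16); MST = {3-7(w=16)}
step 2: add edge 1-7 (w=5); MST = {1-7(w=5) 3-7(w=16)}
step 3: add edge 4-7 (w=6); MST = {1-7(w=5) 3-7(w=16) 4-7(w=6)}
step 4: add edge 6-7 (w=11); MST = {1-7(w=5) 3-7(w=16) 4-7(w=6) 6-7(w=11)}
step 5: add edge 0-1 (w=13); MST = {0-1(w=13) 1-7(w=5) 3-7(w=16) 4-7(w=6) 6-7(w=11)}
step 6: add edge 0-2 (w=13); MST = {0-1(w=13) 0-2(w=13) 1-7(w=5) 3-7(w=16) 4-7(w=6) 6-7(w=11)}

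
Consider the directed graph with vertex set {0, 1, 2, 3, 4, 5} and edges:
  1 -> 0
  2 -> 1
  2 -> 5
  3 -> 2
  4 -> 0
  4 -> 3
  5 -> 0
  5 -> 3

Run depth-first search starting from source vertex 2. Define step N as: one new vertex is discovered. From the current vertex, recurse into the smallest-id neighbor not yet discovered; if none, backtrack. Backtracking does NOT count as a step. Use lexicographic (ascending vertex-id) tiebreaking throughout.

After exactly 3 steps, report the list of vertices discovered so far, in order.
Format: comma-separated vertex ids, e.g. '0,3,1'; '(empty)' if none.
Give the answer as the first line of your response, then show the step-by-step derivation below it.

2,1,0

step 1: discover 2; path=2; order=2
step 2: discover 1; path=2>1; order=2,1
step 3: discover 0; path=2>1>0; order=2,1,0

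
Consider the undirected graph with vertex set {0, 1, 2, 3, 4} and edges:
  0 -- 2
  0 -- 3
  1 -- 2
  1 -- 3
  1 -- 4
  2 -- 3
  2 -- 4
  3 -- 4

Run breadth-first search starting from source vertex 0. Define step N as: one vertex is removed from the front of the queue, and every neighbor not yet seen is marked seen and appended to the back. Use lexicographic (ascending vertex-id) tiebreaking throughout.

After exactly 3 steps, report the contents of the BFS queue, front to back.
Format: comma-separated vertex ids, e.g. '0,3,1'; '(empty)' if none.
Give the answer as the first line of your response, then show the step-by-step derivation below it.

1,4

step 1: dequeue 0; queue=[2,3]; order=0
step 2: dequeue 2; queue=[3,1,4]; order=0,2
step 3: dequeue 3; queue=[1,4]; order=0,2,3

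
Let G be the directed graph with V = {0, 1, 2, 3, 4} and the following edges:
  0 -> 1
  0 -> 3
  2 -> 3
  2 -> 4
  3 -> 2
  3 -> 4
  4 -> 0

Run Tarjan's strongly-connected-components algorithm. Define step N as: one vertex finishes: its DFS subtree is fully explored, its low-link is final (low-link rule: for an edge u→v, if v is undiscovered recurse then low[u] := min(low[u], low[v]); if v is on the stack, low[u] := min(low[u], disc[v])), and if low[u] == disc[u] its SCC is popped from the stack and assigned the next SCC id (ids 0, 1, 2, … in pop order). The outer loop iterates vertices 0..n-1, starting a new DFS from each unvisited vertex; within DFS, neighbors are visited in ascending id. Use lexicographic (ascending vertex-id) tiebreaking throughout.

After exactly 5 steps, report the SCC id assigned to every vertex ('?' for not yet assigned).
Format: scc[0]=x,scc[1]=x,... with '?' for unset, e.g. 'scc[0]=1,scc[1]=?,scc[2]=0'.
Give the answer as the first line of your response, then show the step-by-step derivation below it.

scc[0]=1,scc[1]=0,scc[2]=1,scc[3]=1,scc[4]=1

step 1: low=(low[0]=0,low[1]=1,low[2]=?,low[3]=?,low[4]=?); scc=(scc[0]=?,scc[1]=0,scc[2]=?,scc[3]=?,scc[4]=?)
step 2: low=(low[0]=0,low[1]=1,low[2]=2,low[3]=2,low[4]=0); scc=(scc[0]=?,scc[1]=0,scc[2]=?,scc[3]=?,scc[4]=?)
step 3: low=(low[0]=0,low[1]=1,low[2]=0,low[3]=2,low[4]=0); scc=(scc[0]=?,scc[1]=0,scc[2]=?,scc[3]=?,scc[4]=?)
step 4: low=(low[0]=0,low[1]=1,low[2]=0,low[3]=0,low[4]=0); scc=(scc[0]=?,scc[1]=0,scc[2]=?,scc[3]=?,scc[4]=?)
step 5: low=(low[0]=0,low[1]=1,low[2]=0,low[3]=0,low[4]=0); scc=(scc[0]=1,scc[1]=0,scc[2]=1,scc[3]=1,scc[4]=1)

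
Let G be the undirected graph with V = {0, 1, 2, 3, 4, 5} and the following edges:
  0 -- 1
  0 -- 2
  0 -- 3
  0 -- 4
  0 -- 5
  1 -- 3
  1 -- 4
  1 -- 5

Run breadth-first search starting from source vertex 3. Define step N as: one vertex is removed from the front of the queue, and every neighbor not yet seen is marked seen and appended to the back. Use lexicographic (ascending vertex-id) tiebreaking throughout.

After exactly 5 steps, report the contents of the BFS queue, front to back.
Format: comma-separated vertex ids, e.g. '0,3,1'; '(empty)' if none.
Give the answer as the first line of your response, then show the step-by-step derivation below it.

5

step 1: dequeue 3; queue=[0,1]; order=3
step 2: dequeue 0; queue=[1,2,4,5]; order=3,0
step 3: dequeue 1; queue=[2,4,5]; order=3,0,1
step 4: dequeue 2; queue=[4,5]; order=3,0,1,2
step 5: dequeue 4; queue=[5]; order=3,0,1,2,4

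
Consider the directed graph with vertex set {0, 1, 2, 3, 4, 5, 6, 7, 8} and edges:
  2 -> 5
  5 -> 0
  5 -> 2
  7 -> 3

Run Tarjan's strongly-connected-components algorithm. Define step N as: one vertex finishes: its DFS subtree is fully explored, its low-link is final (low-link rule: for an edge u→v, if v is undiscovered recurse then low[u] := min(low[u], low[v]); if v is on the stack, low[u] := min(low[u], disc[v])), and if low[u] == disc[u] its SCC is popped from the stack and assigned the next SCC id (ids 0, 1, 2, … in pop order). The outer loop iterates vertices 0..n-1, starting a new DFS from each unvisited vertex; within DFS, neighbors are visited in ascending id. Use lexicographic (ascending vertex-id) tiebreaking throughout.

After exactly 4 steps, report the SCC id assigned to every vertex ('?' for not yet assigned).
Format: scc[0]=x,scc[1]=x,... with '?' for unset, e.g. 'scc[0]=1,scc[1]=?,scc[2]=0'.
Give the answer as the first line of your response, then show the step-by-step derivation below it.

scc[0]=0,scc[1]=1,scc[2]=2,scc[3]=?,scc[4]=?,scc[5]=2,scc[6]=?,scc[7]=?,scc[8]=?

step 1: low=(low[0]=0,low[1]=?,low[2]=?,low[3]=?,low[4]=?,low[5]=?,low[6]=?,low[7]=?,low[8]=?); scc=(scc[0]=0,scc[1]=?,scc[2]=?,scc[3]=?,scc[4]=?,scc[5]=?,scc[6]=?,scc[7]=?,scc[8]=?)
step 2: low=(low[0]=0,low[1]=1,low[2]=?,low[3]=?,low[4]=?,low[5]=?,low[6]=?,low[7]=?,low[8]=?); scc=(scc[0]=0,scc[1]=1,scc[2]=?,scc[3]=?,scc[4]=?,scc[5]=?,scc[6]=?,scc[7]=?,scc[8]=?)
step 3: low=(low[0]=0,low[1]=1,low[2]=2,low[3]=?,low[4]=?,low[5]=2,low[6]=?,low[7]=?,low[8]=?); scc=(scc[0]=0,scc[1]=1,scc[2]=?,scc[3]=?,scc[4]=?,scc[5]=?,scc[6]=?,scc[7]=?,scc[8]=?)
step 4: low=(low[0]=0,low[1]=1,low[2]=2,low[3]=?,low[4]=?,low[5]=2,low[6]=?,low[7]=?,low[8]=?); scc=(scc[0]=0,scc[1]=1,scc[2]=2,scc[3]=?,scc[4]=?,scc[5]=2,scc[6]=?,scc[7]=?,scc[8]=?)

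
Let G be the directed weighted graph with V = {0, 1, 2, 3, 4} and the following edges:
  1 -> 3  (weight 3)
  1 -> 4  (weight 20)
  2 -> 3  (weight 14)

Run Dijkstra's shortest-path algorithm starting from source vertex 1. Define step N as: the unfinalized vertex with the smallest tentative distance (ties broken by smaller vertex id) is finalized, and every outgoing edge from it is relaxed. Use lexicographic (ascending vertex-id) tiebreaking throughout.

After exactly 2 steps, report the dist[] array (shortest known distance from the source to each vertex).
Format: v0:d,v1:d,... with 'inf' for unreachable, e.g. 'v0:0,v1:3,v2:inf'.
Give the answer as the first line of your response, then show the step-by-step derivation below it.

v0:inf,v1:0,v2:inf,v3:3,v4:20

step 1: dist = v0:inf,v1:0,v2:inf,v3:3,v4:20
step 2: dist = v0:inf,v1:0,v2:inf,v3:3,v4:20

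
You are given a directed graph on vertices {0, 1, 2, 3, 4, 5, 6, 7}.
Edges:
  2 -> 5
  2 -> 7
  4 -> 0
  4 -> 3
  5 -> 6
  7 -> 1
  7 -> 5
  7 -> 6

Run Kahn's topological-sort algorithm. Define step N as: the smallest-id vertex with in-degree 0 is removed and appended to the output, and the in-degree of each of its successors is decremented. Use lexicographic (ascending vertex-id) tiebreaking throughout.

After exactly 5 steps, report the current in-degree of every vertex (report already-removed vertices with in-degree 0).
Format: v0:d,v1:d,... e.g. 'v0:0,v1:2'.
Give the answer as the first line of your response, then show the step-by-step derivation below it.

v0:0,v1:0,v2:0,v3:0,v4:0,v5:0,v6:1,v7:0

step 1: output 2; order=[2]; indeg=(1,1,0,1,0,1,2,0)
step 2: output 4; order=[2,4]; indeg=(0,1,0,0,0,1,2,0)
step 3: output 0; order=[2,4,0]; indeg=(0,1,0,0,0,1,2,0)
step 4: output 3; order=[2,4,0,3]; indeg=(0,1,0,0,0,1,2,0)
step 5: output 7; order=[2,4,0,3,7]; indeg=(0,0,0,0,0,0,1,0)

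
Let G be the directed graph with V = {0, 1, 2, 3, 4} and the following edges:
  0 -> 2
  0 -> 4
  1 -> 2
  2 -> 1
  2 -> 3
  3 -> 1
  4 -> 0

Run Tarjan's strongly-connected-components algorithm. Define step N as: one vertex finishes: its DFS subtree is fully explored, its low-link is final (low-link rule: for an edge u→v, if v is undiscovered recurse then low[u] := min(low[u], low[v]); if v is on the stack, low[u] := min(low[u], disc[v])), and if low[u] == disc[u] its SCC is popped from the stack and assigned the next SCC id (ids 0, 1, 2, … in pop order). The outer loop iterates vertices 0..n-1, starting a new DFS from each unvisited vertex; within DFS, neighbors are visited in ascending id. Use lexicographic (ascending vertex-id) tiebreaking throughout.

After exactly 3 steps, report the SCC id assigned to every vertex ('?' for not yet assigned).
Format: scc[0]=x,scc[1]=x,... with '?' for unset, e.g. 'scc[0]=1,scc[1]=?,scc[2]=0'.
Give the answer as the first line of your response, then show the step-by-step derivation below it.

scc[0]=?,scc[1]=0,scc[2]=0,scc[3]=0,scc[4]=?

step 1: low=(low[0]=0,low[1]=1,low[2]=1,low[3]=?,low[4]=?); scc=(scc[0]=?,scc[1]=?,scc[2]=?,scc[3]=?,scc[4]=?)
step 2: low=(low[0]=0,low[1]=1,low[2]=1,low[3]=2,low[4]=?); scc=(scc[0]=?,scc[1]=?,scc[2]=?,scc[3]=?,scc[4]=?)
step 3: low=(low[0]=0,low[1]=1,low[2]=1,low[3]=2,low[4]=?); scc=(scc[0]=?,scc[1]=0,scc[2]=0,scc[3]=0,scc[4]=?)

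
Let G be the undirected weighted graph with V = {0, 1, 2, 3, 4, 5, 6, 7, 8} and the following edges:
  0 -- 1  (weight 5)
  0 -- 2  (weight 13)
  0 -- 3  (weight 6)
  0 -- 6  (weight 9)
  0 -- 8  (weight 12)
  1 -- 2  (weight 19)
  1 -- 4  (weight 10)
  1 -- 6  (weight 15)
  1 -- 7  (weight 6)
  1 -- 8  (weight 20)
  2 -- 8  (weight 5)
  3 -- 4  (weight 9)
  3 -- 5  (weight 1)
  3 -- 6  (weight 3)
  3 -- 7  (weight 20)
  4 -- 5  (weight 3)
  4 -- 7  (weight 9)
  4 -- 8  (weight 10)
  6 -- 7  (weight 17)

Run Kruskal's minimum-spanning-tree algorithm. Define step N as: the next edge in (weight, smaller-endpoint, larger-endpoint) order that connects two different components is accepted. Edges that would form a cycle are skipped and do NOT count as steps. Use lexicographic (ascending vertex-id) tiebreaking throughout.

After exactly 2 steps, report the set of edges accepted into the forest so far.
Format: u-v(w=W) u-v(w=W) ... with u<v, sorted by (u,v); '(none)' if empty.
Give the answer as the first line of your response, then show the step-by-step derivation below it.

3-5(w=1) 3-6(w=3)

step 1: add edge 3-5 (w=1); MST = {3-5(w=1)}
step 2: add edge 3-6 (w=3); MST = {3-5(w=1) 3-6(w=3)}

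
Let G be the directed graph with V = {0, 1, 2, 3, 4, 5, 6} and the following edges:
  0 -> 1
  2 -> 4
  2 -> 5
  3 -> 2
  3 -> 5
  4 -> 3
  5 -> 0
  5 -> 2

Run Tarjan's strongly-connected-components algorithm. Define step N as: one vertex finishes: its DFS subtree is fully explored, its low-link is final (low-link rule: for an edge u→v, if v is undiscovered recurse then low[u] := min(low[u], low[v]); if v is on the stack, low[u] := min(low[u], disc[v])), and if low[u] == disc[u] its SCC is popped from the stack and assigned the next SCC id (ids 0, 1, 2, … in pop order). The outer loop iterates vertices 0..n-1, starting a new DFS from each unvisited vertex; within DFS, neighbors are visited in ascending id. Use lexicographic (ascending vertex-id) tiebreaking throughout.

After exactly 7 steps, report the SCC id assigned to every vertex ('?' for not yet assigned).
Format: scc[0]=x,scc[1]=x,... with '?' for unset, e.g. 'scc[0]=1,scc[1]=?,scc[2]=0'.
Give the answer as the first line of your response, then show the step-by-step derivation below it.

scc[0]=1,scc[1]=0,scc[2]=2,scc[3]=2,scc[4]=2,scc[5]=2,scc[6]=3

step 1: low=(low[0]=0,low[1]=1,low[2]=?,low[3]=?,low[4]=?,low[5]=?,low[6]=?); scc=(scc[0]=?,scc[1]=0,scc[2]=?,scc[3]=?,scc[4]=?,scc[5]=?,scc[6]=?)
step 2: low=(low[0]=0,low[1]=1,low[2]=?,low[3]=?,low[4]=?,low[5]=?,low[6]=?); scc=(scc[0]=1,scc[1]=0,scc[2]=?,scc[3]=?,scc[4]=?,scc[5]=?,scc[6]=?)
step 3: low=(low[0]=0,low[1]=1,low[2]=2,low[3]=2,low[4]=3,low[5]=2,low[6]=?); scc=(scc[0]=1,scc[1]=0,scc[2]=?,scc[3]=?,scc[4]=?,scc[5]=?,scc[6]=?)
step 4: low=(low[0]=0,low[1]=1,low[2]=2,low[3]=2,low[4]=3,low[5]=2,low[6]=?); scc=(scc[0]=1,scc[1]=0,scc[2]=?,scc[3]=?,scc[4]=?,scc[5]=?,scc[6]=?)
step 5: low=(low[0]=0,low[1]=1,low[2]=2,low[3]=2,low[4]=2,low[5]=2,low[6]=?); scc=(scc[0]=1,scc[1]=0,scc[2]=?,scc[3]=?,scc[4]=?,scc[5]=?,scc[6]=?)
step 6: low=(low[0]=0,low[1]=1,low[2]=2,low[3]=2,low[4]=2,low[5]=2,low[6]=?); scc=(scc[0]=1,scc[1]=0,scc[2]=2,scc[3]=2,scc[4]=2,scc[5]=2,scc[6]=?)
step 7: low=(low[0]=0,low[1]=1,low[2]=2,low[3]=2,low[4]=2,low[5]=2,low[6]=6); scc=(scc[0]=1,scc[1]=0,scc[2]=2,scc[3]=2,scc[4]=2,scc[5]=2,scc[6]=3)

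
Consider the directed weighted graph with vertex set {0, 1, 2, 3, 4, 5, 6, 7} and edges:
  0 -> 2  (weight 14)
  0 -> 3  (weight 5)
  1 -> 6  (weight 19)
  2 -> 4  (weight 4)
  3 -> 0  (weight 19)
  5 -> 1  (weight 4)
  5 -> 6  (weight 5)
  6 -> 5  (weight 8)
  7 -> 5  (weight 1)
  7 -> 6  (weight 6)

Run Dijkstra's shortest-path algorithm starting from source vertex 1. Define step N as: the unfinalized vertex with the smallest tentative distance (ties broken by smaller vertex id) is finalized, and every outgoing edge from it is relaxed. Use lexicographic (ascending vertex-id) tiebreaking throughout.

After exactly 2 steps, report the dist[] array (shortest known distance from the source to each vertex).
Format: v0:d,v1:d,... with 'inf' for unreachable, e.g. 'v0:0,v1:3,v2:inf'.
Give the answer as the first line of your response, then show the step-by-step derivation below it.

v0:inf,v1:0,v2:inf,v3:inf,v4:inf,v5:27,v6:19,v7:inf

step 1: dist = v0:inf,v1:0,v2:inf,v3:inf,v4:inf,v5:inf,v6:19,v7:inf
step 2: dist = v0:inf,v1:0,v2:inf,v3:inf,v4:inf,v5:27,v6:19,v7:inf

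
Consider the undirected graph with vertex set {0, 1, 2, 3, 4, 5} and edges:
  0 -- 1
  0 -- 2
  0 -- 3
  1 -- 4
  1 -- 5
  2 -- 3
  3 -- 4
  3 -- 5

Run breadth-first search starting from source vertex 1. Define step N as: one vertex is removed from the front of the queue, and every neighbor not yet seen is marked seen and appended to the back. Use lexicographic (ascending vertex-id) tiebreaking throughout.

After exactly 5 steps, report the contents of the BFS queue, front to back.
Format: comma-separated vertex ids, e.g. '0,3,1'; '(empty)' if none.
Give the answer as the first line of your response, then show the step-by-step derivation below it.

3

step 1: dequeue 1; queue=[0,4,5]; order=1
step 2: dequeue 0; queue=[4,5,2,3]; order=1,0
step 3: dequeue 4; queue=[5,2,3]; order=1,0,4
step 4: dequeue 5; queue=[2,3]; order=1,0,4,5
step 5: dequeue 2; queue=[3]; order=1,0,4,5,2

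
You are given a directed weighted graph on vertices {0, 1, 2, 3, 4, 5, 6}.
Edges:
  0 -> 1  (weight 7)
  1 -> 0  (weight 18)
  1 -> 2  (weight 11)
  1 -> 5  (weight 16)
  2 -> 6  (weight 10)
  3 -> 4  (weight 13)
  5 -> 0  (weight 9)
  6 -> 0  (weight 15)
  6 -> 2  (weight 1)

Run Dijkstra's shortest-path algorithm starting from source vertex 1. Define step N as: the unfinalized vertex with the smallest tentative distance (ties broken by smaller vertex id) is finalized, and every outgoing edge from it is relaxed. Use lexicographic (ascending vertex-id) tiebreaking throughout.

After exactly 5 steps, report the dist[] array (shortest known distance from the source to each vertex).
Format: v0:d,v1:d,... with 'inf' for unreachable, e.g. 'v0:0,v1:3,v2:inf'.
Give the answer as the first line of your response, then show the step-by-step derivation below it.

v0:18,v1:0,v2:11,v3:inf,v4:inf,v5:16,v6:21

step 1: dist = v0:18,v1:0,v2:11,v3:inf,v4:inf,v5:16,v6:inf
step 2: dist = v0:18,v1:0,v2:11,v3:inf,v4:inf,v5:16,v6:21
step 3: dist = v0:18,v1:0,v2:11,v3:inf,v4:inf,v5:16,v6:21
step 4: dist = v0:18,v1:0,v2:11,v3:inf,v4:inf,v5:16,v6:21
step 5: dist = v0:18,v1:0,v2:11,v3:inf,v4:inf,v5:16,v6:21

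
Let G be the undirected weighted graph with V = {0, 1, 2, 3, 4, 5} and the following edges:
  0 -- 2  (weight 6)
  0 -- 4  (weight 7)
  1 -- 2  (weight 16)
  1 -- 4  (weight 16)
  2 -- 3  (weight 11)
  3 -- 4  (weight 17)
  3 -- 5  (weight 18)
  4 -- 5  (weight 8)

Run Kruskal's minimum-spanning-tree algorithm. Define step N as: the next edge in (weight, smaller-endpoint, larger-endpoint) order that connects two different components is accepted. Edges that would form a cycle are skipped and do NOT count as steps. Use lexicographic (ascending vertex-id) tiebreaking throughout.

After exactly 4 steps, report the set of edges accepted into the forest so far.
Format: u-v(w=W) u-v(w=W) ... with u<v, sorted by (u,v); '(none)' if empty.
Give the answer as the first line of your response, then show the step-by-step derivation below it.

0-2(w=6) 0-4(w=7) 2-3(w=11) 4-5(w=8)

step 1: add edge 0-2 (w=6); MST = {0-2(w=6)}
step 2: add edge 0-4 (w=7); MST = {0-2(w=6) 0-4(w=7)}
step 3: add edge 4-5 (w=8); MST = {0-2(w=6) 0-4(w=7) 4-5(w=8)}
step 4: add edge 2-3 (w=11); MST = {0-2(w=6) 0-4(w=7) 2-3(w=11) 4-5(w=8)}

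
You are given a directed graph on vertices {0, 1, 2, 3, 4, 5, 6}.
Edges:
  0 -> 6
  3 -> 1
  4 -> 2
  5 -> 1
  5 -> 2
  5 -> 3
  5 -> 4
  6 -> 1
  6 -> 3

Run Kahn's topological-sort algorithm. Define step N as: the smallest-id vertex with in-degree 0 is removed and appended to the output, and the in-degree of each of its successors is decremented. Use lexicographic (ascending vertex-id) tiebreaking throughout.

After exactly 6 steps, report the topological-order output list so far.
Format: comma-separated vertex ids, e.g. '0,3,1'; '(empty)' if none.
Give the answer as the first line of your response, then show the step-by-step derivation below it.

0,5,4,2,6,3

step 1: output 0; order=[0]; indeg=(0,3,2,2,1,0,0)
step 2: output 5; order=[0,5]; indeg=(0,2,1,1,0,0,0)
step 3: output 4; order=[0,5,4]; indeg=(0,2,0,1,0,0,0)
step 4: output 2; order=[0,5,4,2]; indeg=(0,2,0,1,0,0,0)
step 5: output 6; order=[0,5,4,2,6]; indeg=(0,1,0,0,0,0,0)
step 6: output 3; order=[0,5,4,2,6,3]; indeg=(0,0,0,0,0,0,0)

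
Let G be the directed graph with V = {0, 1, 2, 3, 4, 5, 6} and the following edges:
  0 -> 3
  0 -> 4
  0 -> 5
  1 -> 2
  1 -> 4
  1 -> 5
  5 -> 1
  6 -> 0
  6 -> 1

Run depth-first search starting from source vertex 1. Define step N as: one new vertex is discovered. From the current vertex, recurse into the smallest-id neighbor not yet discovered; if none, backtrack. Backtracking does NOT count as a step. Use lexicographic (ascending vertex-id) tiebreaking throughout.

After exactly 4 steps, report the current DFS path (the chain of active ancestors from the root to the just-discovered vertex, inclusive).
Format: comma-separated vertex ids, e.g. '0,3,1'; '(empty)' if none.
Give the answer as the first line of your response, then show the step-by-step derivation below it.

1,5

step 1: discover 1; path=1; order=1
step 2: discover 2; path=1>2; order=1,2
step 3: discover 4; path=1>4; order=1,2,4
step 4: discover 5; path=1>5; order=1,2,4,5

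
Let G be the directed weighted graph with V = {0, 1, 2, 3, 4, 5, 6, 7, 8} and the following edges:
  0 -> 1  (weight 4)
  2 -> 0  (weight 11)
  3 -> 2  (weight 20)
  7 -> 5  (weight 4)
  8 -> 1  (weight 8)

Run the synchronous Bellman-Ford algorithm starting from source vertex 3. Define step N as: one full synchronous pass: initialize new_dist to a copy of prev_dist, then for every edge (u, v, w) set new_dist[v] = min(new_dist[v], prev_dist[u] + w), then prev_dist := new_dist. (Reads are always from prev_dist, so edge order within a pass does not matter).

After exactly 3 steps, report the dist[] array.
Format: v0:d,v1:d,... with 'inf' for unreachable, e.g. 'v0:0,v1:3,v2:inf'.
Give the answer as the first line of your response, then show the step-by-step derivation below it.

v0:31,v1:35,v2:20,v3:0,v4:inf,v5:inf,v6:inf,v7:inf,v8:inf

step 1: dist = v0:inf,v1:inf,v2:20,v3:0,v4:inf,v5:inf,v6:inf,v7:inf,v8:inf
step 2: dist = v0:31,v1:inf,v2:20,v3:0,v4:inf,v5:inf,v6:inf,v7:inf,v8:inf
step 3: dist = v0:31,v1:35,v2:20,v3:0,v4:inf,v5:inf,v6:inf,v7:inf,v8:inf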